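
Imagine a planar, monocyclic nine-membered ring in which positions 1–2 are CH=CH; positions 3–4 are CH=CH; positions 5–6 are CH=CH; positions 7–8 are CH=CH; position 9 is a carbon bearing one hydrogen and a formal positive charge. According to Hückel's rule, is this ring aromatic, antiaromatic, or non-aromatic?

Antiaromatic

Check conjugation: every atom in a ring double bond is sp² and brings one electron to the p orbital; the carbocation has an empty p orbital — every position has a p orbital, so the cyclic π system is continuous.
Counting π electrons: 4 × 2 = 8 from the double-bond units + 0 from the CH(+) atom = 8.
8 is a 4n count (n = 2), so the planar conjugated ring is antiaromatic.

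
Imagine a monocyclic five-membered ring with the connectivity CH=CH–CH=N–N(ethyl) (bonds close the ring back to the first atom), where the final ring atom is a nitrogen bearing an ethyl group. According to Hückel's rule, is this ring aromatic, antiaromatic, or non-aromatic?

All ring atoms are sp² and supply a p orbital to the ring (each doubly-bonded ring atom is sp² with one p-orbital electron; each =N– nitrogen is pyridine-type (lone pair in the sp² plane, one electron in the p orbital); the pyrrole-type nitrogen donates its lone pair from the p orbital); the conjugation is uninterrupted.
Counting π electrons: 2 × 2 = 4 from the double-bond units + 2 from the N(ethyl) atom = 6.
6 = 4(1) + 2, which satisfies Hückel's 4n+2 rule.

Aromatic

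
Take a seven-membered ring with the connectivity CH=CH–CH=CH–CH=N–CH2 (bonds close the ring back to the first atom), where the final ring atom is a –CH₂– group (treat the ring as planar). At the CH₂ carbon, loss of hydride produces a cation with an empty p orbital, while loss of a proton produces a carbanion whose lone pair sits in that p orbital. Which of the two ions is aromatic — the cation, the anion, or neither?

In both ions every ring atom is sp² and contributes a p orbital, so both rings are fully conjugated.
Cation: 3 × 2 + 0 = 6 π electrons → 4(1)+2, aromatic.
Anion: 3 × 2 + 2 = 8 π electrons → 4(2), antiaromatic.

The cation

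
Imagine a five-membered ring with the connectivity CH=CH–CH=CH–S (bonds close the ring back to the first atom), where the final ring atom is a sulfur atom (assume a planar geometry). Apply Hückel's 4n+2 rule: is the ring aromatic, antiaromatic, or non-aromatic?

Aromatic

Every ring atom contributes a p orbital perpendicular to the ring (the double-bond atoms are sp², each contributing one p electron; the sulfur donates one lone pair from its p orbital), so the π system is cyclic and fully conjugated.
Adding the contributions, 2 × 2 = 4 from the double-bond units + 2 from the S atom = 6.
That gives a 4n+2 count (6, n = 1).
This is thiophene.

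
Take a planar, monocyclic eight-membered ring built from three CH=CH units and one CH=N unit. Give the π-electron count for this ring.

Check conjugation: every atom in a ring double bond is sp² and brings one electron to the p orbital; each sp² =N– keeps its lone pair in-plane and puts one electron into the π system — every position has a p orbital, so the cyclic π system is continuous.
Tallying contributions gives 4 × 2 = 8 from the 4 double-bond units.

8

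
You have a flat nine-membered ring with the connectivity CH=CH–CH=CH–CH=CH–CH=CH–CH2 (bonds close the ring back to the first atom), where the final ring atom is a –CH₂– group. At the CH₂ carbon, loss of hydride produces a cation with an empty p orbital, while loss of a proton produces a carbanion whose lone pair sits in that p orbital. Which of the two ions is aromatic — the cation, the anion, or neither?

In both ions every ring atom is sp² and contributes a p orbital, so both rings are fully conjugated.
Cation: 4 × 2 + 0 = 8 π electrons → 4(2), antiaromatic.
Anion: 4 × 2 + 2 = 10 π electrons → 4(2)+2, aromatic.

The anion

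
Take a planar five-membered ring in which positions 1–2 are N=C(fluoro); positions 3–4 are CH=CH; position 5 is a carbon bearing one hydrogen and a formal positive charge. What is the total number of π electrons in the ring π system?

Check conjugation: each doubly-bonded ring atom is sp² with one p-orbital electron; each =N– nitrogen is pyridine-type (lone pair in the sp² plane, one electron in the p orbital); the carbocation has an empty p orbital — every position has a p orbital, so the cyclic π system is continuous.
Adding the contributions, 2 × 2 = 4 from the double-bond units + 0 from the CH(+) atom = 4.

4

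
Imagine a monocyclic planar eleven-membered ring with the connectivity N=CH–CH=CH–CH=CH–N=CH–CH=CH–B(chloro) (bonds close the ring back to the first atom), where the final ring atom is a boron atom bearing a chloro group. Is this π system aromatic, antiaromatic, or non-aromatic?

Every ring atom contributes a p orbital perpendicular to the ring (every atom in a ring double bond is sp² and brings one electron to the p orbital; each =N– nitrogen is pyridine-type (lone pair in the sp² plane, one electron in the p orbital); the boron has an empty p orbital), so the π system is cyclic and fully conjugated.
Adding the contributions, 5 × 2 = 10 from the double-bond units + 0 from the B(chloro) atom = 10.
Since 10 = 4·2 + 2, the ring meets the 4n+2 criterion.

Aromatic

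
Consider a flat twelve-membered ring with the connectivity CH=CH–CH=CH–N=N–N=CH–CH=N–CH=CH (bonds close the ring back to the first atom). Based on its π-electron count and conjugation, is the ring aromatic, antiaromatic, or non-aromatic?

Antiaromatic

The p orbitals form a continuous loop: the double-bond atoms are sp², each contributing one p electron; the doubly-bonded nitrogens are pyridine-type — their lone pairs lie in the ring plane, leaving one electron in the p orbital. The ring is fully conjugated.
Tallying contributions gives 6 × 2 = 12 from the 6 double-bond units.
A 4n π count (12, n = 3) in a planar conjugated ring means antiaromatic.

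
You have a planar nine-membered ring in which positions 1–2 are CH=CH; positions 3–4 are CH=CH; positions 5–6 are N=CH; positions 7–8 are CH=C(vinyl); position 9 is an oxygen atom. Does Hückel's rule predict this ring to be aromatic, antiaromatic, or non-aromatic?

Aromatic

All ring atoms are sp² and supply a p orbital to the ring (each doubly-bonded ring atom is sp² with one p-orbital electron; the doubly-bonded nitrogens are pyridine-type — their lone pairs lie in the ring plane, leaving one electron in the p orbital; the oxygen donates one lone pair from its p orbital); the conjugation is uninterrupted.
Adding the contributions, 4 × 2 = 8 from the double-bond units + 2 from the O atom = 10.
Since 10 = 4·2 + 2, the ring meets the 4n+2 criterion.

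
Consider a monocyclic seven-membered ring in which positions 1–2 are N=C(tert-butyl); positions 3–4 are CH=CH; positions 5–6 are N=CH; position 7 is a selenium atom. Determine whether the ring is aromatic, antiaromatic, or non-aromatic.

Antiaromatic

The p orbitals form a continuous loop: every atom in a ring double bond is sp² and brings one electron to the p orbital; each sp² =N– keeps its lone pair in-plane and puts one electron into the π system; the selenium donates one lone pair from its p orbital. The ring is fully conjugated.
Tallying contributions gives 3 × 2 = 6 from the double-bond units + 2 from the Se atom = 8.
With 8 = 4·2 π electrons, Hückel's rule classifies the planar ring as antiaromatic.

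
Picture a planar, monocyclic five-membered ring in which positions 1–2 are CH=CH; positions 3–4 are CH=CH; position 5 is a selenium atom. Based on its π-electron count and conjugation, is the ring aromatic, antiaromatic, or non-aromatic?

Aromatic

The p orbitals form a continuous loop: each doubly-bonded ring atom is sp² with one p-orbital electron; the selenium donates one lone pair from its p orbital. The ring is fully conjugated.
Tallying contributions gives 2 × 2 = 4 from the double-bond units + 2 from the Se atom = 6.
6 = 4(1) + 2, which satisfies Hückel's 4n+2 rule.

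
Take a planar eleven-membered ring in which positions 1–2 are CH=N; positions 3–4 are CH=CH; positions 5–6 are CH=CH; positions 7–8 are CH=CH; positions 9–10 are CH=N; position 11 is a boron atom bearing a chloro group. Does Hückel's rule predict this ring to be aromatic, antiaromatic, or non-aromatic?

All ring atoms are sp² and supply a p orbital to the ring (every atom in a ring double bond is sp² and brings one electron to the p orbital; the doubly-bonded nitrogens are pyridine-type — their lone pairs lie in the ring plane, leaving one electron in the p orbital; the boron has an empty p orbital); the conjugation is uninterrupted.
Tallying contributions gives 5 × 2 = 10 from the double-bond units + 0 from the B(chloro) atom = 10.
With 10 π electrons (n = 2), the Hückel 4n+2 condition holds.

Aromatic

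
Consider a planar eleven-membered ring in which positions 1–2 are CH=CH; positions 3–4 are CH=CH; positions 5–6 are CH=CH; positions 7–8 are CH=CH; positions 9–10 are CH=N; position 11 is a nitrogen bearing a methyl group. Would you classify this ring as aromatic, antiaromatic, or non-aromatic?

All ring atoms are sp² and supply a p orbital to the ring (every atom in a ring double bond is sp² and brings one electron to the p orbital; each =N– nitrogen is pyridine-type (lone pair in the sp² plane, one electron in the p orbital); the pyrrole-type nitrogen donates its lone pair from the p orbital); the conjugation is uninterrupted.
Counting π electrons: 5 × 2 = 10 from the double-bond units + 2 from the N(methyl) atom = 12.
12 is a 4n count (n = 3), so the planar conjugated ring is antiaromatic.

Antiaromatic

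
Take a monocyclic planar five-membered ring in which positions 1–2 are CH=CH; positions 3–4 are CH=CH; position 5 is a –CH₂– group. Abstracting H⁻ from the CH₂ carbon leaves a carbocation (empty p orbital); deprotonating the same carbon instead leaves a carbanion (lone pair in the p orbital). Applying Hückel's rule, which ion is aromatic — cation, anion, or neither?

The anion

Once that carbon is sp², every ring atom has a p orbital and both ions are fully conjugated.
Cation: 2 × 2 + 0 = 4 π electrons → 4(1), antiaromatic.
Anion: 2 × 2 + 2 = 6 π electrons → 4(1)+2, aromatic.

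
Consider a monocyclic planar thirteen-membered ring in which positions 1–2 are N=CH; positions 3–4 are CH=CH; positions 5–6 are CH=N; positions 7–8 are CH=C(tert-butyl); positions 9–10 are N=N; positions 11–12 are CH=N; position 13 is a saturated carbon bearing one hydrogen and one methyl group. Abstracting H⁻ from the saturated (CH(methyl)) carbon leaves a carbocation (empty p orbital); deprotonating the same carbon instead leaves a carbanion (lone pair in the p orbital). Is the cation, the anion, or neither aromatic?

The anion

In both ions every ring atom is sp² and contributes a p orbital, so both rings are fully conjugated.
Cation: 6 × 2 + 0 = 12 π electrons → 4(3), antiaromatic.
Anion: 6 × 2 + 2 = 14 π electrons → 4(3)+2, aromatic.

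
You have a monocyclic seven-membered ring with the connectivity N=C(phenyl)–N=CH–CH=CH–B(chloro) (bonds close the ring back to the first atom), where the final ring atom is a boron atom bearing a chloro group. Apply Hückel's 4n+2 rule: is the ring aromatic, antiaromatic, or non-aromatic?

Aromatic

Every ring atom contributes a p orbital perpendicular to the ring (the double-bond atoms are sp², each contributing one p electron; each sp² =N– keeps its lone pair in-plane and puts one electron into the π system; the boron has an empty p orbital), so the π system is cyclic and fully conjugated.
Counting π electrons: 3 × 2 = 6 from the double-bond units + 0 from the B(chloro) atom = 6.
6 = 4(1) + 2, which satisfies Hückel's 4n+2 rule.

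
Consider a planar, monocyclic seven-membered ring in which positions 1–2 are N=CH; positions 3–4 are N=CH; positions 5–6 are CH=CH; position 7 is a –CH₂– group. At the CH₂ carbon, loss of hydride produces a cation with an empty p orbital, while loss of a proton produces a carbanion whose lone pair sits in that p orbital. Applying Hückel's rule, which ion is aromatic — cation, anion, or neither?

Both ions have a continuous loop of p orbitals — each ring atom is sp².
Cation: 3 × 2 + 0 = 6 π electrons → 4(1)+2, aromatic.
Anion: 3 × 2 + 2 = 8 π electrons → 4(2), antiaromatic.

The cation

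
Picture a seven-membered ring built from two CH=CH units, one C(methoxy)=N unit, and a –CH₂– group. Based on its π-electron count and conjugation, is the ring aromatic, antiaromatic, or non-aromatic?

Non-aromatic

The CH2 position has four σ bonds — the tetrahedral CH₂ carbon is sp³ and has no p orbital in the ring π system — so the cyclic conjugation is interrupted.
A ring that is not fully conjugated cannot be aromatic or antiaromatic regardless of its π-electron count.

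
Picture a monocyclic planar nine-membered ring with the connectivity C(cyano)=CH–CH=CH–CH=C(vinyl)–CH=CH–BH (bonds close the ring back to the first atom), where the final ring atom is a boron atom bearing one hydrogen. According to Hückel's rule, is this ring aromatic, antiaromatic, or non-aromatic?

Antiaromatic

All ring atoms are sp² and supply a p orbital to the ring (every atom in a ring double bond is sp² and brings one electron to the p orbital; the boron has an empty p orbital); the conjugation is uninterrupted.
π-electron count: 4 × 2 = 8 from the double-bond units + 0 from the BH atom = 8.
With 8 = 4·2 π electrons, Hückel's rule classifies the planar ring as antiaromatic.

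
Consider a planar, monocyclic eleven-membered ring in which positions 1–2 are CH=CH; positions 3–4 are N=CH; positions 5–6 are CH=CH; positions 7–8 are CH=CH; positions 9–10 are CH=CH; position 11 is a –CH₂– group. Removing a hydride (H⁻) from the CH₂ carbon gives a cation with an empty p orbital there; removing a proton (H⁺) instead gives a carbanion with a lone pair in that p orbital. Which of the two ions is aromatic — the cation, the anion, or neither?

Both ions have a continuous loop of p orbitals — each ring atom is sp².
Cation: 5 × 2 + 0 = 10 π electrons → 4(2)+2, aromatic.
Anion: 5 × 2 + 2 = 12 π electrons → 4(3), antiaromatic.

The cation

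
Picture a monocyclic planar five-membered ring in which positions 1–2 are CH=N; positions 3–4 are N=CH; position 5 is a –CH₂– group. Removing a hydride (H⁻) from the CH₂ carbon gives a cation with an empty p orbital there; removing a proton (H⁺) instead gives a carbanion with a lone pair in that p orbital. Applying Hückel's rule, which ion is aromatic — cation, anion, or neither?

The anion

Both ions have a continuous loop of p orbitals — each ring atom is sp².
Cation: 2 × 2 + 0 = 4 π electrons → 4(1), antiaromatic.
Anion: 2 × 2 + 2 = 6 π electrons → 4(1)+2, aromatic.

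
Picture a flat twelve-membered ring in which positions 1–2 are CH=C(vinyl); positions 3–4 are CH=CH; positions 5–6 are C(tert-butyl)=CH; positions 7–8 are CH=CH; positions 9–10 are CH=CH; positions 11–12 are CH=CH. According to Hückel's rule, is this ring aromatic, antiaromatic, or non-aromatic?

Antiaromatic

All ring atoms are sp² and supply a p orbital to the ring (every atom in a ring double bond is sp² and brings one electron to the p orbital); the conjugation is uninterrupted.
Adding the contributions, 6 × 2 = 12 from the 6 double-bond units.
A 4n π count (12, n = 3) in a planar conjugated ring means antiaromatic.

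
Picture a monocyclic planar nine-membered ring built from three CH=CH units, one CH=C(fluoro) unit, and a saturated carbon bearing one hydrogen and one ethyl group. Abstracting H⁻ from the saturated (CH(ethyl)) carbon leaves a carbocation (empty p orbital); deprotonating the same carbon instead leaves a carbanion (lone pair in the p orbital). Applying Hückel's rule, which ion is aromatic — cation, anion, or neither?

The anion

In either ion the ring is fully conjugated: every atom, including the new sp² carbon, supplies a p orbital.
Cation: 4 × 2 + 0 = 8 π electrons → 4(2), antiaromatic.
Anion: 4 × 2 + 2 = 10 π electrons → 4(2)+2, aromatic.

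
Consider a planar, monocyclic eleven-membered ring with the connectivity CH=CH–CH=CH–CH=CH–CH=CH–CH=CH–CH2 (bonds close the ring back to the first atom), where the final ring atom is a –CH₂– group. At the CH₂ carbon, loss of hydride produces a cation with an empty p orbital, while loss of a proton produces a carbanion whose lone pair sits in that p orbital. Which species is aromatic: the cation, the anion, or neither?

Both ions have a continuous loop of p orbitals — each ring atom is sp².
Cation: 5 × 2 + 0 = 10 π electrons → 4(2)+2, aromatic.
Anion: 5 × 2 + 2 = 12 π electrons → 4(3), antiaromatic.

The cation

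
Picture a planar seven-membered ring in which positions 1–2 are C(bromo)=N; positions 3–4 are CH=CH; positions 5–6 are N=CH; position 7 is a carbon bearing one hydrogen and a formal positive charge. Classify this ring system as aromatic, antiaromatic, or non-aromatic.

Aromatic

Every ring atom contributes a p orbital perpendicular to the ring (each doubly-bonded ring atom is sp² with one p-orbital electron; the doubly-bonded nitrogens are pyridine-type — their lone pairs lie in the ring plane, leaving one electron in the p orbital; the carbocation has an empty p orbital), so the π system is cyclic and fully conjugated.
Counting π electrons: 3 × 2 = 6 from the double-bond units + 0 from the CH(+) atom = 6.
6 = 4(1) + 2, which satisfies Hückel's 4n+2 rule.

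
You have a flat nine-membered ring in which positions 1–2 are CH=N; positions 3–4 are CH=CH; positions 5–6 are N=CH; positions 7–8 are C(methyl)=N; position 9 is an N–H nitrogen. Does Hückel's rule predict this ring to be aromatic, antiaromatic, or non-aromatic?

Aromatic

Check conjugation: the double-bond atoms are sp², each contributing one p electron; each sp² =N– keeps its lone pair in-plane and puts one electron into the π system; the pyrrole-type nitrogen donates its lone pair from the p orbital — every position has a p orbital, so the cyclic π system is continuous.
Tallying contributions gives 4 × 2 = 8 from the double-bond units + 2 from the NH atom = 10.
10 = 4(2) + 2, which satisfies Hückel's 4n+2 rule.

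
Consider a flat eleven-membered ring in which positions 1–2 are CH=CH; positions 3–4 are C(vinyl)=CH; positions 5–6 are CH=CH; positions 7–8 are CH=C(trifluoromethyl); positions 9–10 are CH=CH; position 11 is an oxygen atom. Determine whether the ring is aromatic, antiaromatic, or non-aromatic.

Antiaromatic

Every ring atom contributes a p orbital perpendicular to the ring (each doubly-bonded ring atom is sp² with one p-orbital electron; the oxygen donates one lone pair from its p orbital), so the π system is cyclic and fully conjugated.
Counting π electrons: 5 × 2 = 10 from the double-bond units + 2 from the O atom = 12.
12 is a 4n count (n = 3), so the planar conjugated ring is antiaromatic.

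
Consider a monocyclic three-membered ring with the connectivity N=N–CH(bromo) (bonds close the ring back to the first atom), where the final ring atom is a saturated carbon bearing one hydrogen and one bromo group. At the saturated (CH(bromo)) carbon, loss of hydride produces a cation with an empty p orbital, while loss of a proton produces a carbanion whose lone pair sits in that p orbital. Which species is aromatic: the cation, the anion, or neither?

The cation

In either ion the ring is fully conjugated: every atom, including the new sp² carbon, supplies a p orbital.
Cation: 1 × 2 + 0 = 2 π electrons → 4(0)+2, aromatic.
Anion: 1 × 2 + 2 = 4 π electrons → 4(1), antiaromatic.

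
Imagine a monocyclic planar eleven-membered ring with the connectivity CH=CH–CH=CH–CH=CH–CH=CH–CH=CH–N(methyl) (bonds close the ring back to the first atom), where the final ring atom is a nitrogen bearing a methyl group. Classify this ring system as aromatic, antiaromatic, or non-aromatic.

The p orbitals form a continuous loop: every atom in a ring double bond is sp² and brings one electron to the p orbital; the pyrrole-type nitrogen donates its lone pair from the p orbital. The ring is fully conjugated.
Counting π electrons: 5 × 2 = 10 from the double-bond units + 2 from the N(methyl) atom = 12.
12 = 4(3); a planar, fully conjugated 4n system is antiaromatic.

Antiaromatic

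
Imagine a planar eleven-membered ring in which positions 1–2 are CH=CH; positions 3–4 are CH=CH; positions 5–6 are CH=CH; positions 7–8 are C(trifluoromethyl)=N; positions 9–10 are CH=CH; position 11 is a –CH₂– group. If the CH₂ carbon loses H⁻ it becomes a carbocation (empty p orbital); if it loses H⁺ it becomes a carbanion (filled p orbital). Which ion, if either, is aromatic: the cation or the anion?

The cation

In both ions every ring atom is sp² and contributes a p orbital, so both rings are fully conjugated.
Cation: 5 × 2 + 0 = 10 π electrons → 4(2)+2, aromatic.
Anion: 5 × 2 + 2 = 12 π electrons → 4(3), antiaromatic.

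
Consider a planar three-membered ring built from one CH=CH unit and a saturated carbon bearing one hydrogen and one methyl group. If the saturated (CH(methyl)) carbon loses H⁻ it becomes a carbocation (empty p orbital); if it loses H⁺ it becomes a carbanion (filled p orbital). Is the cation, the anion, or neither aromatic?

The cation

Once that carbon is sp², every ring atom has a p orbital and both ions are fully conjugated.
Cation: 1 × 2 + 0 = 2 π electrons → 4(0)+2, aromatic.
Anion: 1 × 2 + 2 = 4 π electrons → 4(1), antiaromatic.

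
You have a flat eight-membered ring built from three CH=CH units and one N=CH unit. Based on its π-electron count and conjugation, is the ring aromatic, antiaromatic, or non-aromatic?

All ring atoms are sp² and supply a p orbital to the ring (each doubly-bonded ring atom is sp² with one p-orbital electron; each =N– nitrogen is pyridine-type (lone pair in the sp² plane, one electron in the p orbital)); the conjugation is uninterrupted.
Tallying contributions gives 4 × 2 = 8 from the 4 double-bond units.
8 = 4(2); a planar, fully conjugated 4n system is antiaromatic.

Antiaromatic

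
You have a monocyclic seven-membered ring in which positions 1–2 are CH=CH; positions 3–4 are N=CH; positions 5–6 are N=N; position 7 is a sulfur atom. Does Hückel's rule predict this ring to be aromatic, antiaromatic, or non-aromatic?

All ring atoms are sp² and supply a p orbital to the ring (every atom in a ring double bond is sp² and brings one electron to the p orbital; each =N– nitrogen is pyridine-type (lone pair in the sp² plane, one electron in the p orbital); the sulfur donates one lone pair from its p orbital); the conjugation is uninterrupted.
Tallying contributions gives 3 × 2 = 6 from the double-bond units + 2 from the S atom = 8.
A 4n π count (8, n = 2) in a planar conjugated ring means antiaromatic.

Antiaromatic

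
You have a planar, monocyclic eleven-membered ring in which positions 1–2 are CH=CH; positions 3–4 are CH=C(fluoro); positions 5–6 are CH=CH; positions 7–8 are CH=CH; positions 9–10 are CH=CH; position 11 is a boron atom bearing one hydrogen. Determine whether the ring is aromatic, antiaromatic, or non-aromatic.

All ring atoms are sp² and supply a p orbital to the ring (the double-bond atoms are sp², each contributing one p electron; the boron has an empty p orbital); the conjugation is uninterrupted.
Counting π electrons: 5 × 2 = 10 from the double-bond units + 0 from the BH atom = 10.
Since 10 = 4·2 + 2, the ring meets the 4n+2 criterion.

Aromatic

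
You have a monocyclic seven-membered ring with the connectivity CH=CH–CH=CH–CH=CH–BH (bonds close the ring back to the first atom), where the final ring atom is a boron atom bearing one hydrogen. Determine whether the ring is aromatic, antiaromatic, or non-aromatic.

Check conjugation: every atom in a ring double bond is sp² and brings one electron to the p orbital; the boron has an empty p orbital — every position has a p orbital, so the cyclic π system is continuous.
π-electron count: 3 × 2 = 6 from the double-bond units + 0 from the BH atom = 6.
That gives a 4n+2 count (6, n = 1).

Aromatic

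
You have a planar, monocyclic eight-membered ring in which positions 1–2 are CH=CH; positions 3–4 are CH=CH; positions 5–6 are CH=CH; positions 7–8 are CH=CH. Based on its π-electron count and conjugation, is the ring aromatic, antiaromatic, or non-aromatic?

Antiaromatic

Check conjugation: every atom in a ring double bond is sp² and brings one electron to the p orbital — every position has a p orbital, so the cyclic π system is continuous.
Adding the contributions, 4 × 2 = 8 from the 4 double-bond units.
8 is a 4n count (n = 2), so the planar conjugated ring is antiaromatic.
(This ring is cyclooctatetraene.)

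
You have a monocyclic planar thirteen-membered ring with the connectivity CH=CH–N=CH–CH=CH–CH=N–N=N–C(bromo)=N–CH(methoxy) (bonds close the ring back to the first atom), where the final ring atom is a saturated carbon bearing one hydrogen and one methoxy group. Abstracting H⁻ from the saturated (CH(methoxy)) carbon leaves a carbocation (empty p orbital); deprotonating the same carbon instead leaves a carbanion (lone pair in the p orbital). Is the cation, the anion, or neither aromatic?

Both ions have a continuous loop of p orbitals — each ring atom is sp².
Cation: 6 × 2 + 0 = 12 π electrons → 4(3), antiaromatic.
Anion: 6 × 2 + 2 = 14 π electrons → 4(3)+2, aromatic.

The anion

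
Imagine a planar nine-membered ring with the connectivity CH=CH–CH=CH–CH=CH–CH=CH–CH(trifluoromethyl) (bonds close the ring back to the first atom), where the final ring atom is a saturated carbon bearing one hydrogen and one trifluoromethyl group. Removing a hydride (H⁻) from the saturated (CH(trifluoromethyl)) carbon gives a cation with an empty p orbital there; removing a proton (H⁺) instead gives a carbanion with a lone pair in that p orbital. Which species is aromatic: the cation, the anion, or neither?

Both ions have a continuous loop of p orbitals — each ring atom is sp².
Cation: 4 × 2 + 0 = 8 π electrons → 4(2), antiaromatic.
Anion: 4 × 2 + 2 = 10 π electrons → 4(2)+2, aromatic.

The anion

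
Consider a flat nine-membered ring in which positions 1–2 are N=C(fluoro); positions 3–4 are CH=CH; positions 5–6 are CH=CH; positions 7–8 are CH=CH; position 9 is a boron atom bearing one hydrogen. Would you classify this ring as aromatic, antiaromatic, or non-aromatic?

Every ring atom contributes a p orbital perpendicular to the ring (each doubly-bonded ring atom is sp² with one p-orbital electron; the doubly-bonded nitrogens are pyridine-type — their lone pairs lie in the ring plane, leaving one electron in the p orbital; the boron has an empty p orbital), so the π system is cyclic and fully conjugated.
Tallying contributions gives 4 × 2 = 8 from the double-bond units + 0 from the BH atom = 8.
With 8 = 4·2 π electrons, Hückel's rule classifies the planar ring as antiaromatic.

Antiaromatic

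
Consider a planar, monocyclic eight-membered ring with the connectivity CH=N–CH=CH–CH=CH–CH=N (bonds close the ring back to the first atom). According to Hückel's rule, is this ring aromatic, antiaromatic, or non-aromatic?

Antiaromatic

All ring atoms are sp² and supply a p orbital to the ring (every atom in a ring double bond is sp² and brings one electron to the p orbital; each sp² =N– keeps its lone pair in-plane and puts one electron into the π system); the conjugation is uninterrupted.
Tallying contributions gives 4 × 2 = 8 from the 4 double-bond units.
8 = 4(2); a planar, fully conjugated 4n system is antiaromatic.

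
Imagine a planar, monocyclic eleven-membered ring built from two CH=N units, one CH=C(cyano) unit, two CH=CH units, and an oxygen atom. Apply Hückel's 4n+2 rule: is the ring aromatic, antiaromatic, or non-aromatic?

Antiaromatic

The p orbitals form a continuous loop: the double-bond atoms are sp², each contributing one p electron; each sp² =N– keeps its lone pair in-plane and puts one electron into the π system; the oxygen donates one lone pair from its p orbital. The ring is fully conjugated.
Tallying contributions gives 5 × 2 = 10 from the double-bond units + 2 from the O atom = 12.
12 is a 4n count (n = 3), so the planar conjugated ring is antiaromatic.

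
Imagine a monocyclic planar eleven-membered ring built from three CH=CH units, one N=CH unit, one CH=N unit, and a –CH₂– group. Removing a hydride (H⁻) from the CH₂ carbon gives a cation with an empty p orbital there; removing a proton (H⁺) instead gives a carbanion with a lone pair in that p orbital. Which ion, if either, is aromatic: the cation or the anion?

The cation

Both ions have a continuous loop of p orbitals — each ring atom is sp².
Cation: 5 × 2 + 0 = 10 π electrons → 4(2)+2, aromatic.
Anion: 5 × 2 + 2 = 12 π electrons → 4(3), antiaromatic.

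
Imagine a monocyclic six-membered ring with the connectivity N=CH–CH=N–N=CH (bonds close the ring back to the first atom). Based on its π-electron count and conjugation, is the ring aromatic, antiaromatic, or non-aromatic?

Aromatic

The p orbitals form a continuous loop: the double-bond atoms are sp², each contributing one p electron; each sp² =N– keeps its lone pair in-plane and puts one electron into the π system. The ring is fully conjugated.
Tallying contributions gives 3 × 2 = 6 from the 3 double-bond units.
That gives a 4n+2 count (6, n = 1).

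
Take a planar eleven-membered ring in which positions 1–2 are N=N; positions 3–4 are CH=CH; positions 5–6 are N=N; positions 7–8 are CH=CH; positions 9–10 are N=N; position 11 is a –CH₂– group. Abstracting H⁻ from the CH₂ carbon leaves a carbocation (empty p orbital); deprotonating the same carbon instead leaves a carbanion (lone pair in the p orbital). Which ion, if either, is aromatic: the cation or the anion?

Once that carbon is sp², every ring atom has a p orbital and both ions are fully conjugated.
Cation: 5 × 2 + 0 = 10 π electrons → 4(2)+2, aromatic.
Anion: 5 × 2 + 2 = 12 π electrons → 4(3), antiaromatic.

The cation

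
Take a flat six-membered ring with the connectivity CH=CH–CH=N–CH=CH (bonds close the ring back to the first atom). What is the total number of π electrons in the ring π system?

6

Check conjugation: every atom in a ring double bond is sp² and brings one electron to the p orbital; each sp² =N– keeps its lone pair in-plane and puts one electron into the π system — every position has a p orbital, so the cyclic π system is continuous.
Counting π electrons: 3 × 2 = 6 from the 3 double-bond units.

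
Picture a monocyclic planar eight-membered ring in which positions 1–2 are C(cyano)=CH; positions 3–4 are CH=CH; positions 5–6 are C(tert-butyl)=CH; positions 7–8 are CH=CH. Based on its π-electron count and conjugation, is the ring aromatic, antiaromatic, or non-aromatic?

The p orbitals form a continuous loop: the double-bond atoms are sp², each contributing one p electron. The ring is fully conjugated.
Counting π electrons: 4 × 2 = 8 from the 4 double-bond units.
8 is a 4n count (n = 2), so the planar conjugated ring is antiaromatic.

Antiaromatic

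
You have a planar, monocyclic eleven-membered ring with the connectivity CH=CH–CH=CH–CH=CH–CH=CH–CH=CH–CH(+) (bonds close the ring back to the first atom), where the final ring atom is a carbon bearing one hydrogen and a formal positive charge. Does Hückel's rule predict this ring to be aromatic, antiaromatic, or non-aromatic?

The p orbitals form a continuous loop: each doubly-bonded ring atom is sp² with one p-orbital electron; the carbocation has an empty p orbital. The ring is fully conjugated.
Adding the contributions, 5 × 2 = 10 from the double-bond units + 0 from the CH(+) atom = 10.
Since 10 = 4·2 + 2, the ring meets the 4n+2 criterion.

Aromatic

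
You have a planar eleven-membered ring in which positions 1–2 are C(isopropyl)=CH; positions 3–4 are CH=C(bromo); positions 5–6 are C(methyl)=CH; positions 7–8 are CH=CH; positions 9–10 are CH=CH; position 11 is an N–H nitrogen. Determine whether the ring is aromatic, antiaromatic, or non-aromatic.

All ring atoms are sp² and supply a p orbital to the ring (each doubly-bonded ring atom is sp² with one p-orbital electron; the pyrrole-type nitrogen donates its lone pair from the p orbital); the conjugation is uninterrupted.
Adding the contributions, 5 × 2 = 10 from the double-bond units + 2 from the NH atom = 12.
12 = 4(3); a planar, fully conjugated 4n system is antiaromatic.

Antiaromatic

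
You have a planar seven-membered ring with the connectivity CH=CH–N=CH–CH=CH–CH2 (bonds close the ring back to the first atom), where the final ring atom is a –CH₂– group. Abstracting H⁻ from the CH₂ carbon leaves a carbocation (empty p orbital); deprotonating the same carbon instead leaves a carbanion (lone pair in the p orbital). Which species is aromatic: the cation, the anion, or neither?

The cation

Both ions have a continuous loop of p orbitals — each ring atom is sp².
Cation: 3 × 2 + 0 = 6 π electrons → 4(1)+2, aromatic.
Anion: 3 × 2 + 2 = 8 π electrons → 4(2), antiaromatic.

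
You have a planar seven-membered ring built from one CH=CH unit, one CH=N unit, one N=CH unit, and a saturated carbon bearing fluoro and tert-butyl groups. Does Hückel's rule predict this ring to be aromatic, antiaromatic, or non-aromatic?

Non-aromatic

Because that saturated carbon is sp³ and has no p orbital in the ring π system at the C(fluoro)(tert-butyl) position, the π system cannot extend all the way around the ring.
Hückel's rule only applies to fully conjugated rings, so this one is simply non-aromatic.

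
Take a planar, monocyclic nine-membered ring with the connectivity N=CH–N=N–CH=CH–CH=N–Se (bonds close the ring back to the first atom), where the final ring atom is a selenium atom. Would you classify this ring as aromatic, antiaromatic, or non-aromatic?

Every ring atom contributes a p orbital perpendicular to the ring (the double-bond atoms are sp², each contributing one p electron; the doubly-bonded nitrogens are pyridine-type — their lone pairs lie in the ring plane, leaving one electron in the p orbital; the selenium donates one lone pair from its p orbital), so the π system is cyclic and fully conjugated.
Counting π electrons: 4 × 2 = 8 from the double-bond units + 2 from the Se atom = 10.
That gives a 4n+2 count (10, n = 2).

Aromatic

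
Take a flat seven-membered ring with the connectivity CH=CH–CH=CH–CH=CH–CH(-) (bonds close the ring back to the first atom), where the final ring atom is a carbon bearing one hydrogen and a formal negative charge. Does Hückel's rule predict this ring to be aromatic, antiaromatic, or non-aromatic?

All ring atoms are sp² and supply a p orbital to the ring (the double-bond atoms are sp², each contributing one p electron; the carbanion's lone pair occupies the p orbital); the conjugation is uninterrupted.
Tallying contributions gives 3 × 2 = 6 from the double-bond units + 2 from the CH(-) atom = 8.
With 8 = 4·2 π electrons, Hückel's rule classifies the planar ring as antiaromatic.

Antiaromatic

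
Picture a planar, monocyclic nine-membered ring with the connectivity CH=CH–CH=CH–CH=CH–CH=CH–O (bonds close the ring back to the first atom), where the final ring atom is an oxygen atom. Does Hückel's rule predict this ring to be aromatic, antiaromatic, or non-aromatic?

Aromatic

All ring atoms are sp² and supply a p orbital to the ring (every atom in a ring double bond is sp² and brings one electron to the p orbital; the oxygen donates one lone pair from its p orbital); the conjugation is uninterrupted.
Counting π electrons: 4 × 2 = 8 from the double-bond units + 2 from the O atom = 10.
Since 10 = 4·2 + 2, the ring meets the 4n+2 criterion.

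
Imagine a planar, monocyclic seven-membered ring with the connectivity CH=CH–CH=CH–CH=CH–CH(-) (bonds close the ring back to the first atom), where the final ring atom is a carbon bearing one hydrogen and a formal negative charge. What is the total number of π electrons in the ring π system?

8

Every ring atom contributes a p orbital perpendicular to the ring (the double-bond atoms are sp², each contributing one p electron; the carbanion's lone pair occupies the p orbital), so the π system is cyclic and fully conjugated.
Counting π electrons: 3 × 2 = 6 from the double-bond units + 2 from the CH(-) atom = 8.
(The species described is the cycloheptatrienyl anion.)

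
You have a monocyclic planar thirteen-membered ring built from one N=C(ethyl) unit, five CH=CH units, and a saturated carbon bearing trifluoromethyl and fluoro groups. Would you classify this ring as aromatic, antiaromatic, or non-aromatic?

The C(trifluoromethyl)(fluoro) carbon is saturated: that saturated carbon is sp³ and has no p orbital in the ring π system. Conjugation is not continuous around the ring.
Hückel's rule only applies to fully conjugated rings, so this one is simply non-aromatic.

Non-aromatic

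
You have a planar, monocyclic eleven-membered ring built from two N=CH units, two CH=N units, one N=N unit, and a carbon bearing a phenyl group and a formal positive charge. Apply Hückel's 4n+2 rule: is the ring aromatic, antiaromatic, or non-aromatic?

All ring atoms are sp² and supply a p orbital to the ring (the double-bond atoms are sp², each contributing one p electron; the doubly-bonded nitrogens are pyridine-type — their lone pairs lie in the ring plane, leaving one electron in the p orbital; the carbocation has an empty p orbital); the conjugation is uninterrupted.
π-electron count: 5 × 2 = 10 from the double-bond units + 0 from the C(phenyl)(+) atom = 10.
Since 10 = 4·2 + 2, the ring meets the 4n+2 criterion.

Aromatic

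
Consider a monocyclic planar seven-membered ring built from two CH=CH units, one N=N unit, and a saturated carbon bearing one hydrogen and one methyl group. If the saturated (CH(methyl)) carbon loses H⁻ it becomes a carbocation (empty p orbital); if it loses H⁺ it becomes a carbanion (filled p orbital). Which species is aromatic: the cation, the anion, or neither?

The cation

Both ions have a continuous loop of p orbitals — each ring atom is sp².
Cation: 3 × 2 + 0 = 6 π electrons → 4(1)+2, aromatic.
Anion: 3 × 2 + 2 = 8 π electrons → 4(2), antiaromatic.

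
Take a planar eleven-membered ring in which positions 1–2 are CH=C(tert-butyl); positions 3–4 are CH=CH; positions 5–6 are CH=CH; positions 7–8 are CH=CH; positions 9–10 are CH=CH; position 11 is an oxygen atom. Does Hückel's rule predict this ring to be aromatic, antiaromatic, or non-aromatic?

Antiaromatic

Every ring atom contributes a p orbital perpendicular to the ring (each doubly-bonded ring atom is sp² with one p-orbital electron; the oxygen donates one lone pair from its p orbital), so the π system is cyclic and fully conjugated.
Adding the contributions, 5 × 2 = 10 from the double-bond units + 2 from the O atom = 12.
12 = 4(3); a planar, fully conjugated 4n system is antiaromatic.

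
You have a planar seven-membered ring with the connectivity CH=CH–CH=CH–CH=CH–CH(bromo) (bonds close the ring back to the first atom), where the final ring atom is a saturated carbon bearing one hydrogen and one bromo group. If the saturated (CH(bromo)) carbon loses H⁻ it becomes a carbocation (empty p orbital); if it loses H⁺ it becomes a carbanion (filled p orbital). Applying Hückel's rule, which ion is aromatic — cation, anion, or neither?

The cation

In either ion the ring is fully conjugated: every atom, including the new sp² carbon, supplies a p orbital.
Cation: 3 × 2 + 0 = 6 π electrons → 4(1)+2, aromatic.
Anion: 3 × 2 + 2 = 8 π electrons → 4(2), antiaromatic.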